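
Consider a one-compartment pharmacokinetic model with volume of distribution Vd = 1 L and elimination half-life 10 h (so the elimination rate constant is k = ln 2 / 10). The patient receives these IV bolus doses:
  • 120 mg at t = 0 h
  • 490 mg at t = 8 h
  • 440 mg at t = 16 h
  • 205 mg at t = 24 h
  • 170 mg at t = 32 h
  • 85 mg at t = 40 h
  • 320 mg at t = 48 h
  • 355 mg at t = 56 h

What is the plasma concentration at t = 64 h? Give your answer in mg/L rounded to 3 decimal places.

384.189 mg/L

k = ln 2 / 10 = 0.06931 per h
Dose 1 (120 mg at t=0 h): 120·exp(−0.06931·64) = 1.421 mg/L
Dose 2 (490 mg at t=8 h): 490·exp(−0.06931·56) = 10.102 mg/L
Dose 3 (440 mg at t=16 h): 440·exp(−0.06931·48) = 15.795 mg/L
Dose 4 (205 mg at t=24 h): 205·exp(−0.06931·40) = 12.812 mg/L
Dose 5 (170 mg at t=32 h): 170·exp(−0.06931·32) = 18.499 mg/L
Dose 6 (85 mg at t=40 h): 85·exp(−0.06931·24) = 16.104 mg/L
Dose 7 (320 mg at t=48 h): 320·exp(−0.06931·16) = 105.561 mg/L
Dose 8 (355 mg at t=56 h): 355·exp(−0.06931·8) = 203.894 mg/L
C(64) = 1.421 + 10.102 + 15.795 + 12.812 + 18.499 + 16.104 + 105.561 + 203.894 = 384.189 mg/L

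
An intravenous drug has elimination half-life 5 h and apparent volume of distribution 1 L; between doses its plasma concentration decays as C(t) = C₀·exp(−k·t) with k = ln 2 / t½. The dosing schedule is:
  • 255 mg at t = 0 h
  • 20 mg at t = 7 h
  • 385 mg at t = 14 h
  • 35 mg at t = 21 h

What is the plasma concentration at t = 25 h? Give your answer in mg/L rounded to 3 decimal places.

113.511 mg/L

k = ln 2 / 5 = 0.13863 per h
Dose 1 (255 mg at t=0 h): 255·exp(−0.13863·25) = 7.969 mg/L
Dose 2 (20 mg at t=7 h): 20·exp(−0.13863·18) = 1.649 mg/L
Dose 3 (385 mg at t=14 h): 385·exp(−0.13863·11) = 83.790 mg/L
Dose 4 (35 mg at t=21 h): 35·exp(−0.13863·4) = 20.102 mg/L
C(25) = 7.969 + 1.649 + 83.790 + 20.102 = 113.511 mg/L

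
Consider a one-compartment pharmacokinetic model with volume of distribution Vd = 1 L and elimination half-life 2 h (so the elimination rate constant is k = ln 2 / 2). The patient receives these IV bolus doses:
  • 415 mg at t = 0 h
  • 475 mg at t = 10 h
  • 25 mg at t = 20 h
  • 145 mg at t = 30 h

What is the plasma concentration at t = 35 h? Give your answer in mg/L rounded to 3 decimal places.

k = ln 2 / 2 = 0.34657 per h
Dose 1 (415 mg at t=0 h): 415·exp(−0.34657·35) = 0.002 mg/L
Dose 2 (475 mg at t=10 h): 475·exp(−0.34657·25) = 0.082 mg/L
Dose 3 (25 mg at t=20 h): 25·exp(−0.34657·15) = 0.138 mg/L
Dose 4 (145 mg at t=30 h): 145·exp(−0.34657·5) = 25.633 mg/L
C(35) = 0.002 + 0.082 + 0.138 + 25.633 = 25.855 mg/L

25.855 mg/L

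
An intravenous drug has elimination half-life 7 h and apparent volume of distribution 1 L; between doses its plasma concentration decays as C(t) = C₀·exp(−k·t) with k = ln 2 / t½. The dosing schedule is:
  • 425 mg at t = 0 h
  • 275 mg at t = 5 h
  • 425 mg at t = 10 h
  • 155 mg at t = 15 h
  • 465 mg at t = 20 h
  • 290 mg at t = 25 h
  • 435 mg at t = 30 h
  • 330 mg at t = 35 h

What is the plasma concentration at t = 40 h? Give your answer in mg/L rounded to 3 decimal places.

k = ln 2 / 7 = 0.09902 per h
Dose 1 (425 mg at t=0 h): 425·exp(−0.09902·40) = 8.095 mg/L
Dose 2 (275 mg at t=5 h): 275·exp(−0.09902·35) = 8.594 mg/L
Dose 3 (425 mg at t=10 h): 425·exp(−0.09902·30) = 21.790 mg/L
Dose 4 (155 mg at t=15 h): 155·exp(−0.09902·25) = 13.038 mg/L
Dose 5 (465 mg at t=20 h): 465·exp(−0.09902·20) = 64.175 mg/L
Dose 6 (290 mg at t=25 h): 290·exp(−0.09902·15) = 65.665 mg/L
Dose 7 (435 mg at t=30 h): 435·exp(−0.09902·10) = 161.602 mg/L
Dose 8 (330 mg at t=35 h): 330·exp(−0.09902·5) = 201.137 mg/L
C(40) = 8.095 + 8.594 + 21.790 + 13.038 + 64.175 + 65.665 + 161.602 + 201.137 = 544.097 mg/L

544.097 mg/L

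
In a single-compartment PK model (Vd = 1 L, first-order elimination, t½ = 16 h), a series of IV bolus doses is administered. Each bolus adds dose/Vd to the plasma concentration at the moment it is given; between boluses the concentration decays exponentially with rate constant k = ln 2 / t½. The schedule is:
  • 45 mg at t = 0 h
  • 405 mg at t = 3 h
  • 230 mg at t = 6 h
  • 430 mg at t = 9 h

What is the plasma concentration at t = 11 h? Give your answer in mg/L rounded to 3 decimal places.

893.838 mg/L

k = ln 2 / 16 = 0.04332 per h
Dose 1 (45 mg at t=0 h): 45·exp(−0.04332·11) = 27.942 mg/L
Dose 2 (405 mg at t=3 h): 405·exp(−0.04332·8) = 286.378 mg/L
Dose 3 (230 mg at t=6 h): 230·exp(−0.04332·5) = 185.206 mg/L
Dose 4 (430 mg at t=9 h): 430·exp(−0.04332·2) = 394.312 mg/L
C(11) = 27.942 + 286.378 + 185.206 + 394.312 = 893.838 mg/L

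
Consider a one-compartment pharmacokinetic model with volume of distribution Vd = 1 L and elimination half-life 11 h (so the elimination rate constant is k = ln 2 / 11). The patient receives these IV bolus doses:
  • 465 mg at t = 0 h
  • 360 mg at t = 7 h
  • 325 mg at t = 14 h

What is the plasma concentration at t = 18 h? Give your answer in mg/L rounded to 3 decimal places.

k = ln 2 / 11 = 0.06301 per h
Dose 1 (465 mg at t=0 h): 465·exp(−0.06301·18) = 149.575 mg/L
Dose 2 (360 mg at t=7 h): 360·exp(−0.06301·11) = 180.000 mg/L
Dose 3 (325 mg at t=14 h): 325·exp(−0.06301·4) = 252.591 mg/L
C(18) = 149.575 + 180.000 + 252.591 = 582.166 mg/L

582.166 mg/L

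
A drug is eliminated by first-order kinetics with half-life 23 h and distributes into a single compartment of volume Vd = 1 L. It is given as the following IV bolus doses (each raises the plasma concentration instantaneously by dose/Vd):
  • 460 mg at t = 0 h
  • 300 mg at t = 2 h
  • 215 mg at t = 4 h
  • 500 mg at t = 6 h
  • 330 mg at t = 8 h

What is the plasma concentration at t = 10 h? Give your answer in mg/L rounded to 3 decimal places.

1509.391 mg/L

k = ln 2 / 23 = 0.03014 per h
Dose 1 (460 mg at t=0 h): 460·exp(−0.03014·10) = 340.310 mg/L
Dose 2 (300 mg at t=2 h): 300·exp(−0.03014·8) = 235.730 mg/L
Dose 3 (215 mg at t=4 h): 215·exp(−0.03014·6) = 179.436 mg/L
Dose 4 (500 mg at t=6 h): 500·exp(−0.03014·4) = 443.218 mg/L
Dose 5 (330 mg at t=8 h): 330·exp(−0.03014·2) = 310.697 mg/L
C(10) = 340.310 + 235.730 + 179.436 + 443.218 + 310.697 = 1509.391 mg/L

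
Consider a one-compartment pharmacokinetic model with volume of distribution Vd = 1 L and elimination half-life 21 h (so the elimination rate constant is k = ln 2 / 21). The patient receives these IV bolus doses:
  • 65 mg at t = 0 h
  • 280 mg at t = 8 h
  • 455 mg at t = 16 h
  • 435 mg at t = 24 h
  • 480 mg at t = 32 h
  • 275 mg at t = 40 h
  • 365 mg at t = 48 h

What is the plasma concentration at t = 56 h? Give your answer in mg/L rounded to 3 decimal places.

k = ln 2 / 21 = 0.03301 per h
Dose 1 (65 mg at t=0 h): 65·exp(−0.03301·56) = 10.237 mg/L
Dose 2 (280 mg at t=8 h): 280·exp(−0.03301·48) = 57.423 mg/L
Dose 3 (455 mg at t=16 h): 455·exp(−0.03301·40) = 121.512 mg/L
Dose 4 (435 mg at t=24 h): 435·exp(−0.03301·32) = 151.278 mg/L
Dose 5 (480 mg at t=32 h): 480·exp(−0.03301·24) = 217.374 mg/L
Dose 6 (275 mg at t=40 h): 275·exp(−0.03301·16) = 162.172 mg/L
Dose 7 (365 mg at t=48 h): 365·exp(−0.03301·8) = 280.295 mg/L
C(56) = 10.237 + 57.423 + 121.512 + 151.278 + 217.374 + 162.172 + 280.295 = 1000.292 mg/L

1000.292 mg/L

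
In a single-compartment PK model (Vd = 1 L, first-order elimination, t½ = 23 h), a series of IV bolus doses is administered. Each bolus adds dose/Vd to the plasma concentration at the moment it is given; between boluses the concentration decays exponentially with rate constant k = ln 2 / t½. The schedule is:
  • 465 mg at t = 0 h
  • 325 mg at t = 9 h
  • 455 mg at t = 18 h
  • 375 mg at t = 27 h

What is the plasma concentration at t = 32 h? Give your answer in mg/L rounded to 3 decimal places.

k = ln 2 / 23 = 0.03014 per h
Dose 1 (465 mg at t=0 h): 465·exp(−0.03014·32) = 177.267 mg/L
Dose 2 (325 mg at t=9 h): 325·exp(−0.03014·23) = 162.500 mg/L
Dose 3 (455 mg at t=18 h): 455·exp(−0.03014·14) = 298.384 mg/L
Dose 4 (375 mg at t=27 h): 375·exp(−0.03014·5) = 322.545 mg/L
C(32) = 177.267 + 162.500 + 298.384 + 322.545 = 960.696 mg/L

960.696 mg/L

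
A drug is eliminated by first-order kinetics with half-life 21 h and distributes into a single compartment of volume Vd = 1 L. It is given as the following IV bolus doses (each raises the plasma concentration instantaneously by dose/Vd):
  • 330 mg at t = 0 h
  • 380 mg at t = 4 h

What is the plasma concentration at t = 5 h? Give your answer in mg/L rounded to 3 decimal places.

k = ln 2 / 21 = 0.03301 per h
Dose 1 (330 mg at t=0 h): 330·exp(−0.03301·5) = 279.795 mg/L
Dose 2 (380 mg at t=4 h): 380·exp(−0.03301·1) = 367.662 mg/L
C(5) = 279.795 + 367.662 = 647.457 mg/L

647.457 mg/L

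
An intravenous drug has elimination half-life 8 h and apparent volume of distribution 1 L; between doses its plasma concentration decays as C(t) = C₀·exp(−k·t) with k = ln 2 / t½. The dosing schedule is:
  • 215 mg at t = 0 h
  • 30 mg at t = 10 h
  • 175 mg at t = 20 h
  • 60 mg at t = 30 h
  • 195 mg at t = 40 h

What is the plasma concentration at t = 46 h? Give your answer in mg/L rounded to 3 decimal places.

154.663 mg/L

k = ln 2 / 8 = 0.08664 per h
Dose 1 (215 mg at t=0 h): 215·exp(−0.08664·46) = 3.995 mg/L
Dose 2 (30 mg at t=10 h): 30·exp(−0.08664·36) = 1.326 mg/L
Dose 3 (175 mg at t=20 h): 175·exp(−0.08664·26) = 18.395 mg/L
Dose 4 (60 mg at t=30 h): 60·exp(−0.08664·16) = 15.000 mg/L
Dose 5 (195 mg at t=40 h): 195·exp(−0.08664·6) = 115.948 mg/L
C(46) = 3.995 + 1.326 + 18.395 + 15.000 + 115.948 = 154.663 mg/L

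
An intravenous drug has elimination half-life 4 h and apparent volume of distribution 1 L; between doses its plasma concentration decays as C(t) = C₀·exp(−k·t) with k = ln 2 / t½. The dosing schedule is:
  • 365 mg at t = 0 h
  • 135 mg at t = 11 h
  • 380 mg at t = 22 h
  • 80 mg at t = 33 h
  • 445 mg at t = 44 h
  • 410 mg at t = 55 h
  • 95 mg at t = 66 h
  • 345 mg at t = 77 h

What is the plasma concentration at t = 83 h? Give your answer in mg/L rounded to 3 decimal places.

130.713 mg/L

k = ln 2 / 4 = 0.17329 per h
Dose 1 (365 mg at t=0 h): 365·exp(−0.17329·83) = 0.000 mg/L
Dose 2 (135 mg at t=11 h): 135·exp(−0.17329·72) = 0.001 mg/L
Dose 3 (380 mg at t=22 h): 380·exp(−0.17329·61) = 0.010 mg/L
Dose 4 (80 mg at t=33 h): 80·exp(−0.17329·50) = 0.014 mg/L
Dose 5 (445 mg at t=44 h): 445·exp(−0.17329·39) = 0.517 mg/L
Dose 6 (410 mg at t=55 h): 410·exp(−0.17329·28) = 3.203 mg/L
Dose 7 (95 mg at t=66 h): 95·exp(−0.17329·17) = 4.993 mg/L
Dose 8 (345 mg at t=77 h): 345·exp(−0.17329·6) = 121.976 mg/L
C(83) = 0.000 + 0.001 + 0.010 + 0.014 + 0.517 + 3.203 + 4.993 + 121.976 = 130.713 mg/L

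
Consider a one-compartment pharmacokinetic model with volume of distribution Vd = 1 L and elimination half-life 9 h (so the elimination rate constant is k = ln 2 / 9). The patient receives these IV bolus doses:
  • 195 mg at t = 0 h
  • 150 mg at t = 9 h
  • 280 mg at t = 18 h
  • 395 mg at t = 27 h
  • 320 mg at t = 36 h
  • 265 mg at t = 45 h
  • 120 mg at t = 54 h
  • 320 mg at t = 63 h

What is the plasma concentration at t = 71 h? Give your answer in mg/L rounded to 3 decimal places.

282.735 mg/L

k = ln 2 / 9 = 0.07702 per h
Dose 1 (195 mg at t=0 h): 195·exp(−0.07702·71) = 0.823 mg/L
Dose 2 (150 mg at t=9 h): 150·exp(−0.07702·62) = 1.266 mg/L
Dose 3 (280 mg at t=18 h): 280·exp(−0.07702·53) = 4.725 mg/L
Dose 4 (395 mg at t=27 h): 395·exp(−0.07702·44) = 13.332 mg/L
Dose 5 (320 mg at t=36 h): 320·exp(−0.07702·35) = 21.601 mg/L
Dose 6 (265 mg at t=45 h): 265·exp(−0.07702·26) = 35.777 mg/L
Dose 7 (120 mg at t=54 h): 120·exp(−0.07702·17) = 32.402 mg/L
Dose 8 (320 mg at t=63 h): 320·exp(−0.07702·8) = 172.810 mg/L
C(71) = 0.823 + 1.266 + 4.725 + 13.332 + 21.601 + 35.777 + 32.402 + 172.810 = 282.735 mg/L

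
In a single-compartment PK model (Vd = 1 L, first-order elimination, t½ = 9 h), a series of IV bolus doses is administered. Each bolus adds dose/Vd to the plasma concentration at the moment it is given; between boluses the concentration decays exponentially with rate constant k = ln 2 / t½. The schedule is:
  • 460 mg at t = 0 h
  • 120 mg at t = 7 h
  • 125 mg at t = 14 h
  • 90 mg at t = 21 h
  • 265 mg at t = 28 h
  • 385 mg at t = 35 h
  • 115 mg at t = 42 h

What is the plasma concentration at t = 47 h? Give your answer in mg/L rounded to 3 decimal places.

332.200 mg/L

k = ln 2 / 9 = 0.07702 per h
Dose 1 (460 mg at t=0 h): 460·exp(−0.07702·47) = 12.323 mg/L
Dose 2 (120 mg at t=7 h): 120·exp(−0.07702·40) = 5.512 mg/L
Dose 3 (125 mg at t=14 h): 125·exp(−0.07702·33) = 9.843 mg/L
Dose 4 (90 mg at t=21 h): 90·exp(−0.07702·26) = 12.151 mg/L
Dose 5 (265 mg at t=28 h): 265·exp(−0.07702·19) = 61.339 mg/L
Dose 6 (385 mg at t=35 h): 385·exp(−0.07702·12) = 152.787 mg/L
Dose 7 (115 mg at t=42 h): 115·exp(−0.07702·5) = 78.245 mg/L
C(47) = 12.323 + 5.512 + 9.843 + 12.151 + 61.339 + 152.787 + 78.245 = 332.200 mg/L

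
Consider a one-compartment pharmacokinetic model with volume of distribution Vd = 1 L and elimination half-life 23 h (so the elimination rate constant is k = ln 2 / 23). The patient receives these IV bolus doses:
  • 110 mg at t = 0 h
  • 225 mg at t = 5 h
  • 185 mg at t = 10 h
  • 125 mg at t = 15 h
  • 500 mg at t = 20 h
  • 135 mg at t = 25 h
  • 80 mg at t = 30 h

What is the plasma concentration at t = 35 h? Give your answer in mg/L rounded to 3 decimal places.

k = ln 2 / 23 = 0.03014 per h
Dose 1 (110 mg at t=0 h): 110·exp(−0.03014·35) = 38.309 mg/L
Dose 2 (225 mg at t=5 h): 225·exp(−0.03014·30) = 91.103 mg/L
Dose 3 (185 mg at t=10 h): 185·exp(−0.03014·25) = 87.089 mg/L
Dose 4 (125 mg at t=15 h): 125·exp(−0.03014·20) = 68.414 mg/L
Dose 5 (500 mg at t=20 h): 500·exp(−0.03014·15) = 318.160 mg/L
Dose 6 (135 mg at t=25 h): 135·exp(−0.03014·10) = 99.874 mg/L
Dose 7 (80 mg at t=30 h): 80·exp(−0.03014·5) = 68.810 mg/L
C(35) = 38.309 + 91.103 + 87.089 + 68.414 + 318.160 + 99.874 + 68.810 = 771.760 mg/L

771.760 mg/L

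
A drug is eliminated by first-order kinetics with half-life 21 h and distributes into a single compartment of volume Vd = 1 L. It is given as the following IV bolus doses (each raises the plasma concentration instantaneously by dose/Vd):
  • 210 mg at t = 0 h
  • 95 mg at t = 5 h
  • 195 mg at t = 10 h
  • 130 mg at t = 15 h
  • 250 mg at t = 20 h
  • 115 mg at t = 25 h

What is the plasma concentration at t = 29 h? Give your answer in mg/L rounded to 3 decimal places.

596.229 mg/L

k = ln 2 / 21 = 0.03301 per h
Dose 1 (210 mg at t=0 h): 210·exp(−0.03301·29) = 80.633 mg/L
Dose 2 (95 mg at t=5 h): 95·exp(−0.03301·24) = 43.022 mg/L
Dose 3 (195 mg at t=10 h): 195·exp(−0.03301·19) = 104.154 mg/L
Dose 4 (130 mg at t=15 h): 130·exp(−0.03301·14) = 81.895 mg/L
Dose 5 (250 mg at t=20 h): 250·exp(−0.03301·9) = 185.749 mg/L
Dose 6 (115 mg at t=25 h): 115·exp(−0.03301·4) = 100.776 mg/L
C(29) = 80.633 + 43.022 + 104.154 + 81.895 + 185.749 + 100.776 = 596.229 mg/L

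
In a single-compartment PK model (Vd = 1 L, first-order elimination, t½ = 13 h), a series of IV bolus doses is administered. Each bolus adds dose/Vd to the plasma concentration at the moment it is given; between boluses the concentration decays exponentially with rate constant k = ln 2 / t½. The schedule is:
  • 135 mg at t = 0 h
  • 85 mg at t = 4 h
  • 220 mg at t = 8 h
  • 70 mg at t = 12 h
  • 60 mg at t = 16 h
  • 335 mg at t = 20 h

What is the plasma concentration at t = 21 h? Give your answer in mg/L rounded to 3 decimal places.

595.284 mg/L

k = ln 2 / 13 = 0.05332 per h
Dose 1 (135 mg at t=0 h): 135·exp(−0.05332·21) = 44.061 mg/L
Dose 2 (85 mg at t=4 h): 85·exp(−0.05332·17) = 34.337 mg/L
Dose 3 (220 mg at t=8 h): 220·exp(−0.05332·13) = 110.000 mg/L
Dose 4 (70 mg at t=12 h): 70·exp(−0.05332·9) = 43.320 mg/L
Dose 5 (60 mg at t=16 h): 60·exp(−0.05332·5) = 45.959 mg/L
Dose 6 (335 mg at t=20 h): 335·exp(−0.05332·1) = 317.606 mg/L
C(21) = 44.061 + 34.337 + 110.000 + 43.320 + 45.959 + 317.606 = 595.284 mg/L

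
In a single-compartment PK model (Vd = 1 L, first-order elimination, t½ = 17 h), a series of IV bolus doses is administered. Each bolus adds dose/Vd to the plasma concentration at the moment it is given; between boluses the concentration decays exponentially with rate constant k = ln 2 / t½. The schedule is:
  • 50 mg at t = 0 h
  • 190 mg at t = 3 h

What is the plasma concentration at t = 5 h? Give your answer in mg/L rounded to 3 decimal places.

215.900 mg/L

k = ln 2 / 17 = 0.04077 per h
Dose 1 (50 mg at t=0 h): 50·exp(−0.04077·5) = 40.779 mg/L
Dose 2 (190 mg at t=3 h): 190·exp(−0.04077·2) = 175.121 mg/L
C(5) = 40.779 + 175.121 = 215.900 mg/L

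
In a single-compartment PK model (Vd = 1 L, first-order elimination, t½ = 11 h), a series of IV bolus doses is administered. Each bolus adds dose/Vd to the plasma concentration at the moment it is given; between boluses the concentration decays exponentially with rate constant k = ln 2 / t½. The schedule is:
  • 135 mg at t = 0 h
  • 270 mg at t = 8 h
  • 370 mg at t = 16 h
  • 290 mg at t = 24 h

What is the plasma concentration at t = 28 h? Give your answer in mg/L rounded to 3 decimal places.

498.782 mg/L

k = ln 2 / 11 = 0.06301 per h
Dose 1 (135 mg at t=0 h): 135·exp(−0.06301·28) = 23.125 mg/L
Dose 2 (270 mg at t=8 h): 270·exp(−0.06301·20) = 76.566 mg/L
Dose 3 (370 mg at t=16 h): 370·exp(−0.06301·12) = 173.702 mg/L
Dose 4 (290 mg at t=24 h): 290·exp(−0.06301·4) = 225.389 mg/L
C(28) = 23.125 + 76.566 + 173.702 + 225.389 = 498.782 mg/L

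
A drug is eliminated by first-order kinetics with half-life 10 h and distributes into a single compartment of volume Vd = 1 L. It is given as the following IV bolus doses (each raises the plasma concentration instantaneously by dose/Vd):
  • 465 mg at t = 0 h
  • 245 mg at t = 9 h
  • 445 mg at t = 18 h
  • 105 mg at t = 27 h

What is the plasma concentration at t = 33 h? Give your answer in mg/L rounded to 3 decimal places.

320.236 mg/L

k = ln 2 / 10 = 0.06931 per h
Dose 1 (465 mg at t=0 h): 465·exp(−0.06931·33) = 47.212 mg/L
Dose 2 (245 mg at t=9 h): 245·exp(−0.06931·24) = 46.419 mg/L
Dose 3 (445 mg at t=18 h): 445·exp(−0.06931·15) = 157.331 mg/L
Dose 4 (105 mg at t=27 h): 105·exp(−0.06931·6) = 69.274 mg/L
C(33) = 47.212 + 46.419 + 157.331 + 69.274 = 320.236 mg/L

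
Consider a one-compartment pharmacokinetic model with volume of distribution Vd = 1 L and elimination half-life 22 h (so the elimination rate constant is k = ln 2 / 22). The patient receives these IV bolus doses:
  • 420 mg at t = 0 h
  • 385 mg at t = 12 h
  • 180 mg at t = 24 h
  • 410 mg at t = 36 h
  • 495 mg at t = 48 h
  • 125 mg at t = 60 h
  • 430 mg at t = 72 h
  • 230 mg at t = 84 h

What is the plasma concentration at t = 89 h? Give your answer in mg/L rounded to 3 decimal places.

794.186 mg/L

k = ln 2 / 22 = 0.03151 per h
Dose 1 (420 mg at t=0 h): 420·exp(−0.03151·89) = 25.436 mg/L
Dose 2 (385 mg at t=12 h): 385·exp(−0.03151·77) = 34.030 mg/L
Dose 3 (180 mg at t=24 h): 180·exp(−0.03151·65) = 23.220 mg/L
Dose 4 (410 mg at t=36 h): 410·exp(−0.03151·53) = 77.193 mg/L
Dose 5 (495 mg at t=48 h): 495·exp(−0.03151·41) = 136.017 mg/L
Dose 6 (125 mg at t=60 h): 125·exp(−0.03151·29) = 50.130 mg/L
Dose 7 (430 mg at t=72 h): 430·exp(−0.03151·17) = 251.683 mg/L
Dose 8 (230 mg at t=84 h): 230·exp(−0.03151·5) = 196.477 mg/L
C(89) = 25.436 + 34.030 + 23.220 + 77.193 + 136.017 + 50.130 + 251.683 + 196.477 = 794.186 mg/L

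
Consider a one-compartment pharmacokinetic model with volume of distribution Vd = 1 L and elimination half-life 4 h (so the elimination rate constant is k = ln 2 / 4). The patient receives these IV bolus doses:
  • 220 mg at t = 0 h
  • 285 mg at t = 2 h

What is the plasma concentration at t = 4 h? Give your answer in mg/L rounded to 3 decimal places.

311.525 mg/L

k = ln 2 / 4 = 0.17329 per h
Dose 1 (220 mg at t=0 h): 220·exp(−0.17329·4) = 110.000 mg/L
Dose 2 (285 mg at t=2 h): 285·exp(−0.17329·2) = 201.525 mg/L
C(4) = 110.000 + 201.525 = 311.525 mg/L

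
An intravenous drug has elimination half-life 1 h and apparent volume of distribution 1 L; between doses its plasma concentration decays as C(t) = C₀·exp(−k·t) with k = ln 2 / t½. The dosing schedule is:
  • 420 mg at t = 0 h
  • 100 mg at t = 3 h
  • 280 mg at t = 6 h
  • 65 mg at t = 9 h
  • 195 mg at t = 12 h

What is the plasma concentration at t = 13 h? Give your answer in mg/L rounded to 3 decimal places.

k = ln 2 / 1 = 0.69315 per h
Dose 1 (420 mg at t=0 h): 420·exp(−0.69315·13) = 0.051 mg/L
Dose 2 (100 mg at t=3 h): 100·exp(−0.69315·10) = 0.098 mg/L
Dose 3 (280 mg at t=6 h): 280·exp(−0.69315·7) = 2.188 mg/L
Dose 4 (65 mg at t=9 h): 65·exp(−0.69315·4) = 4.062 mg/L
Dose 5 (195 mg at t=12 h): 195·exp(−0.69315·1) = 97.500 mg/L
C(13) = 0.051 + 0.098 + 2.188 + 4.062 + 97.500 = 103.899 mg/L

103.899 mg/L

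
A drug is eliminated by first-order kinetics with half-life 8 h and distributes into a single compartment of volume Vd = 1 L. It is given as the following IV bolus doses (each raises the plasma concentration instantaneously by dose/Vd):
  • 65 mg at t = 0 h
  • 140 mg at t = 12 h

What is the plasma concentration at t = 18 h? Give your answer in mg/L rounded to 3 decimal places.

96.909 mg/L

k = ln 2 / 8 = 0.08664 per h
Dose 1 (65 mg at t=0 h): 65·exp(−0.08664·18) = 13.665 mg/L
Dose 2 (140 mg at t=12 h): 140·exp(−0.08664·6) = 83.244 mg/L
C(18) = 13.665 + 83.244 = 96.909 mg/L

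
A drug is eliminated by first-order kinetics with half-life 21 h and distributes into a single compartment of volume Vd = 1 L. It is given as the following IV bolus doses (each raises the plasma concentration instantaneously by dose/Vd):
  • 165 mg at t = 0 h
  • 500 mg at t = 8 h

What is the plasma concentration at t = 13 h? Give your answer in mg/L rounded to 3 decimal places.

531.364 mg/L

k = ln 2 / 21 = 0.03301 per h
Dose 1 (165 mg at t=0 h): 165·exp(−0.03301·13) = 107.432 mg/L
Dose 2 (500 mg at t=8 h): 500·exp(−0.03301·5) = 423.932 mg/L
C(13) = 107.432 + 423.932 = 531.364 mg/L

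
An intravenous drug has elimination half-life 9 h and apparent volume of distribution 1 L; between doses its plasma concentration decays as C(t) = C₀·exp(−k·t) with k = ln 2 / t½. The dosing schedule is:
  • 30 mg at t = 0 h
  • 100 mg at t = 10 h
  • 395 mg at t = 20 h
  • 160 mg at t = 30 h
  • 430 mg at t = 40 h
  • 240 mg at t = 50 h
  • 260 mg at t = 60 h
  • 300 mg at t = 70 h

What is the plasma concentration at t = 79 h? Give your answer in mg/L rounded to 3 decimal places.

k = ln 2 / 9 = 0.07702 per h
Dose 1 (30 mg at t=0 h): 30·exp(−0.07702·79) = 0.068 mg/L
Dose 2 (100 mg at t=10 h): 100·exp(−0.07702·69) = 0.492 mg/L
Dose 3 (395 mg at t=20 h): 395·exp(−0.07702·59) = 4.199 mg/L
Dose 4 (160 mg at t=30 h): 160·exp(−0.07702·49) = 3.674 mg/L
Dose 5 (430 mg at t=40 h): 430·exp(−0.07702·39) = 21.331 mg/L
Dose 6 (240 mg at t=50 h): 240·exp(−0.07702·29) = 25.717 mg/L
Dose 7 (260 mg at t=60 h): 260·exp(−0.07702·19) = 60.182 mg/L
Dose 8 (300 mg at t=70 h): 300·exp(−0.07702·9) = 150.000 mg/L
C(79) = 0.068 + 0.492 + 4.199 + 3.674 + 21.331 + 25.717 + 60.182 + 150.000 = 265.664 mg/L

265.664 mg/L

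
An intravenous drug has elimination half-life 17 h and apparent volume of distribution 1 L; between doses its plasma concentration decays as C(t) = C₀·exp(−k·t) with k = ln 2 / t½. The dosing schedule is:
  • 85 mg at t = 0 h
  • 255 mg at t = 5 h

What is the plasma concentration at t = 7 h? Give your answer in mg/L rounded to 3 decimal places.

k = ln 2 / 17 = 0.04077 per h
Dose 1 (85 mg at t=0 h): 85·exp(−0.04077·7) = 63.895 mg/L
Dose 2 (255 mg at t=5 h): 255·exp(−0.04077·2) = 235.031 mg/L
C(7) = 63.895 + 235.031 = 298.926 mg/L

298.926 mg/L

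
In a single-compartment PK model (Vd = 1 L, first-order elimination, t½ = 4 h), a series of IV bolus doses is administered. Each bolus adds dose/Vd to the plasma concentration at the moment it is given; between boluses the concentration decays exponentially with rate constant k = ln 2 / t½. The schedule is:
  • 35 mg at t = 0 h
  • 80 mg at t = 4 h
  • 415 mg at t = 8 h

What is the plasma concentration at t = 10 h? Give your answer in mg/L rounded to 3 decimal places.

327.921 mg/L

k = ln 2 / 4 = 0.17329 per h
Dose 1 (35 mg at t=0 h): 35·exp(−0.17329·10) = 6.187 mg/L
Dose 2 (80 mg at t=4 h): 80·exp(−0.17329·6) = 28.284 mg/L
Dose 3 (415 mg at t=8 h): 415·exp(−0.17329·2) = 293.449 mg/L
C(10) = 6.187 + 28.284 + 293.449 = 327.921 mg/L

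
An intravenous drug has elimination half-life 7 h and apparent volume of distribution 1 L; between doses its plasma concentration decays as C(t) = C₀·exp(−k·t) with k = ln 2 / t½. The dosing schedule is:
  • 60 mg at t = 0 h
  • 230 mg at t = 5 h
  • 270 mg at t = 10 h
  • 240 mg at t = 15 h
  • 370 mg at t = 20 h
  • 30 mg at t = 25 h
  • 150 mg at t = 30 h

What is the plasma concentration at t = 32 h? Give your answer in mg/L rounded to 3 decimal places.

k = ln 2 / 7 = 0.09902 per h
Dose 1 (60 mg at t=0 h): 60·exp(−0.09902·32) = 2.524 mg/L
Dose 2 (230 mg at t=5 h): 230·exp(−0.09902·27) = 15.871 mg/L
Dose 3 (270 mg at t=10 h): 270·exp(−0.09902·22) = 30.568 mg/L
Dose 4 (240 mg at t=15 h): 240·exp(−0.09902·17) = 44.580 mg/L
Dose 5 (370 mg at t=20 h): 370·exp(−0.09902·12) = 112.759 mg/L
Dose 6 (30 mg at t=25 h): 30·exp(−0.09902·7) = 15.000 mg/L
Dose 7 (150 mg at t=30 h): 150·exp(−0.09902·2) = 123.050 mg/L
C(32) = 2.524 + 15.871 + 30.568 + 44.580 + 112.759 + 15.000 + 123.050 = 344.352 mg/L

344.352 mg/L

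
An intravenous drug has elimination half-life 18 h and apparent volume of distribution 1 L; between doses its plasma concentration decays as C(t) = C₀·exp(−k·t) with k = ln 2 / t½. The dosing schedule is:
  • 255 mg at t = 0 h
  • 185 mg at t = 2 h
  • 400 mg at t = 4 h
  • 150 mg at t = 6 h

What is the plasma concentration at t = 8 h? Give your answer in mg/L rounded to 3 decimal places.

k = ln 2 / 18 = 0.03851 per h
Dose 1 (255 mg at t=0 h): 255·exp(−0.03851·8) = 187.391 mg/L
Dose 2 (185 mg at t=2 h): 185·exp(−0.03851·6) = 146.835 mg/L
Dose 3 (400 mg at t=4 h): 400·exp(−0.03851·4) = 342.898 mg/L
Dose 4 (150 mg at t=6 h): 150·exp(−0.03851·2) = 138.881 mg/L
C(8) = 187.391 + 146.835 + 342.898 + 138.881 = 816.005 mg/L

816.005 mg/L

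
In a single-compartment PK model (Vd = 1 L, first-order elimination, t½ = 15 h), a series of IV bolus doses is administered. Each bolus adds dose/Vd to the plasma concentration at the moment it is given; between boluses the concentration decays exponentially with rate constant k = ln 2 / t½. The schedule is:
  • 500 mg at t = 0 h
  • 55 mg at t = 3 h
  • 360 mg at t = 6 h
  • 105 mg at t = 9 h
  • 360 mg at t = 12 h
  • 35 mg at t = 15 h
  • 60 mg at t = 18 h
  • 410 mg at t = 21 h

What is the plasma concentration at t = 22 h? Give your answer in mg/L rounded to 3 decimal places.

k = ln 2 / 15 = 0.04621 per h
Dose 1 (500 mg at t=0 h): 500·exp(−0.04621·22) = 180.909 mg/L
Dose 2 (55 mg at t=3 h): 55·exp(−0.04621·19) = 22.859 mg/L
Dose 3 (360 mg at t=6 h): 360·exp(−0.04621·16) = 171.871 mg/L
Dose 4 (105 mg at t=9 h): 105·exp(−0.04621·13) = 57.583 mg/L
Dose 5 (360 mg at t=12 h): 360·exp(−0.04621·10) = 226.786 mg/L
Dose 6 (35 mg at t=15 h): 35·exp(−0.04621·7) = 25.327 mg/L
Dose 7 (60 mg at t=18 h): 60·exp(−0.04621·4) = 49.874 mg/L
Dose 8 (410 mg at t=21 h): 410·exp(−0.04621·1) = 391.485 mg/L
C(22) = 180.909 + 22.859 + 171.871 + 57.583 + 226.786 + 25.327 + 49.874 + 391.485 = 1126.695 mg/L

1126.695 mg/L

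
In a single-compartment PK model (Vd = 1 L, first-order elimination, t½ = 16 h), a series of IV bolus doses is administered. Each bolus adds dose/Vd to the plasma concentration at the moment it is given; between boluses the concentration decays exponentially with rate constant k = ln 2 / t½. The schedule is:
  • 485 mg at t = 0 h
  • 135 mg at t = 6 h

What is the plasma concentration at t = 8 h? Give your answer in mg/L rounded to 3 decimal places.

k = ln 2 / 16 = 0.04332 per h
Dose 1 (485 mg at t=0 h): 485·exp(−0.04332·8) = 342.947 mg/L
Dose 2 (135 mg at t=6 h): 135·exp(−0.04332·2) = 123.796 mg/L
C(8) = 342.947 + 123.796 = 466.742 mg/L

466.742 mg/L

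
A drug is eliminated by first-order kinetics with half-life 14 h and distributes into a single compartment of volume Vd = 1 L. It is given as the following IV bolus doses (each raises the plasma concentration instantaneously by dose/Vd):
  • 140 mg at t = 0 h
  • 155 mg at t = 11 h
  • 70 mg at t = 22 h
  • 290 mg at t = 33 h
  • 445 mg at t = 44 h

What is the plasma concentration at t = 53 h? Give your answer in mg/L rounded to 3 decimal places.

437.343 mg/L

k = ln 2 / 14 = 0.04951 per h
Dose 1 (140 mg at t=0 h): 140·exp(−0.04951·53) = 10.151 mg/L
Dose 2 (155 mg at t=11 h): 155·exp(−0.04951·42) = 19.375 mg/L
Dose 3 (70 mg at t=22 h): 70·exp(−0.04951·31) = 15.085 mg/L
Dose 4 (290 mg at t=33 h): 290·exp(−0.04951·20) = 107.735 mg/L
Dose 5 (445 mg at t=44 h): 445·exp(−0.04951·9) = 284.997 mg/L
C(53) = 10.151 + 19.375 + 15.085 + 107.735 + 284.997 = 437.343 mg/L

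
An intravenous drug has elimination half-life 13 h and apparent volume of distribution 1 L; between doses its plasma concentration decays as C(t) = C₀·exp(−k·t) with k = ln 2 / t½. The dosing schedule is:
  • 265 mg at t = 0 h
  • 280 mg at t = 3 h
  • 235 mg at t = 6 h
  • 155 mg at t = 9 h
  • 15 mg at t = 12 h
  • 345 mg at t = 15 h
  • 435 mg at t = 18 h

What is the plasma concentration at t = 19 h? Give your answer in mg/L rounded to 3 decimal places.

k = ln 2 / 13 = 0.05332 per h
Dose 1 (265 mg at t=0 h): 265·exp(−0.05332·19) = 96.223 mg/L
Dose 2 (280 mg at t=3 h): 280·exp(−0.05332·16) = 119.305 mg/L
Dose 3 (235 mg at t=6 h): 235·exp(−0.05332·13) = 117.500 mg/L
Dose 4 (155 mg at t=9 h): 155·exp(−0.05332·10) = 90.943 mg/L
Dose 5 (15 mg at t=12 h): 15·exp(−0.05332·7) = 10.328 mg/L
Dose 6 (345 mg at t=15 h): 345·exp(−0.05332·4) = 278.737 mg/L
Dose 7 (435 mg at t=18 h): 435·exp(−0.05332·1) = 412.414 mg/L
C(19) = 96.223 + 119.305 + 117.500 + 90.943 + 10.328 + 278.737 + 412.414 = 1125.450 mg/L

1125.450 mg/L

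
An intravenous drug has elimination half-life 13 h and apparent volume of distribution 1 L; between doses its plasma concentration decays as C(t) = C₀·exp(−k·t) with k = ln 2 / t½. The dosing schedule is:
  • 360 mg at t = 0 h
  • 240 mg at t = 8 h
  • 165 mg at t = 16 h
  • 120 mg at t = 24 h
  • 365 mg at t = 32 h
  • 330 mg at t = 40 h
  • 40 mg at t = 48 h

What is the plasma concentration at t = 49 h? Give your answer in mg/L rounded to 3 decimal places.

k = ln 2 / 13 = 0.05332 per h
Dose 1 (360 mg at t=0 h): 360·exp(−0.05332·49) = 26.403 mg/L
Dose 2 (240 mg at t=8 h): 240·exp(−0.05332·41) = 26.966 mg/L
Dose 3 (165 mg at t=16 h): 165·exp(−0.05332·33) = 28.401 mg/L
Dose 4 (120 mg at t=24 h): 120·exp(−0.05332·25) = 31.643 mg/L
Dose 5 (365 mg at t=32 h): 365·exp(−0.05332·17) = 147.448 mg/L
Dose 6 (330 mg at t=40 h): 330·exp(−0.05332·9) = 204.225 mg/L
Dose 7 (40 mg at t=48 h): 40·exp(−0.05332·1) = 37.923 mg/L
C(49) = 26.403 + 26.966 + 28.401 + 31.643 + 147.448 + 204.225 + 37.923 = 503.008 mg/L

503.008 mg/L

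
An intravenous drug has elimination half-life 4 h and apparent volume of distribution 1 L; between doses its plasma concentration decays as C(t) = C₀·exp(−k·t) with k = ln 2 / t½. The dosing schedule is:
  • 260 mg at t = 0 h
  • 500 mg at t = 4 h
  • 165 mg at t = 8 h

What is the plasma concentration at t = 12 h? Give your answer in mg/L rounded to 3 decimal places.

240.000 mg/L

k = ln 2 / 4 = 0.17329 per h
Dose 1 (260 mg at t=0 h): 260·exp(−0.17329·12) = 32.500 mg/L
Dose 2 (500 mg at t=4 h): 500·exp(−0.17329·8) = 125.000 mg/L
Dose 3 (165 mg at t=8 h): 165·exp(−0.17329·4) = 82.500 mg/L
C(12) = 32.500 + 125.000 + 82.500 = 240.000 mg/L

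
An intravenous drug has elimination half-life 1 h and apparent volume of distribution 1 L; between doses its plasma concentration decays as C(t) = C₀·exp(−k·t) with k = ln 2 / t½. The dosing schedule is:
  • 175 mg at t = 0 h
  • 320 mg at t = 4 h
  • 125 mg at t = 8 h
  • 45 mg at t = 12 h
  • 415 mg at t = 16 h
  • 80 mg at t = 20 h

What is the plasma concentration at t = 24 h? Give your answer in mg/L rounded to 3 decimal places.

k = ln 2 / 1 = 0.69315 per h
Dose 1 (175 mg at t=0 h): 175·exp(−0.69315·24) = 0.000 mg/L
Dose 2 (320 mg at t=4 h): 320·exp(−0.69315·20) = 0.000 mg/L
Dose 3 (125 mg at t=8 h): 125·exp(−0.69315·16) = 0.002 mg/L
Dose 4 (45 mg at t=12 h): 45·exp(−0.69315·12) = 0.011 mg/L
Dose 5 (415 mg at t=16 h): 415·exp(−0.69315·8) = 1.621 mg/L
Dose 6 (80 mg at t=20 h): 80·exp(−0.69315·4) = 5.000 mg/L
C(24) = 0.000 + 0.000 + 0.002 + 0.011 + 1.621 + 5.000 = 6.634 mg/L

6.634 mg/L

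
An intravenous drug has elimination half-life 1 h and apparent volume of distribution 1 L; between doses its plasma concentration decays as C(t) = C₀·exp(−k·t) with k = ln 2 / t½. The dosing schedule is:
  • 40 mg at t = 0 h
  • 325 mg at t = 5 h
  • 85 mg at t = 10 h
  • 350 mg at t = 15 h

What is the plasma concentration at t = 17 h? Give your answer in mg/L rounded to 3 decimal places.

k = ln 2 / 1 = 0.69315 per h
Dose 1 (40 mg at t=0 h): 40·exp(−0.69315·17) = 0.000 mg/L
Dose 2 (325 mg at t=5 h): 325·exp(−0.69315·12) = 0.079 mg/L
Dose 3 (85 mg at t=10 h): 85·exp(−0.69315·7) = 0.664 mg/L
Dose 4 (350 mg at t=15 h): 350·exp(−0.69315·2) = 87.500 mg/L
C(17) = 0.000 + 0.079 + 0.664 + 87.500 = 88.244 mg/L

88.244 mg/L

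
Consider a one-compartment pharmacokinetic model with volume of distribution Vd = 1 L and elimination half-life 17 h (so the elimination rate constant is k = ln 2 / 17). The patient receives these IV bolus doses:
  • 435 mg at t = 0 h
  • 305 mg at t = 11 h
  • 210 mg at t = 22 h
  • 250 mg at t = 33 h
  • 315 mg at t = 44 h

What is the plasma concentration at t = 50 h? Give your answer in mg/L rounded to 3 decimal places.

557.517 mg/L

k = ln 2 / 17 = 0.04077 per h
Dose 1 (435 mg at t=0 h): 435·exp(−0.04077·50) = 56.638 mg/L
Dose 2 (305 mg at t=11 h): 305·exp(−0.04077·39) = 62.187 mg/L
Dose 3 (210 mg at t=22 h): 210·exp(−0.04077·28) = 67.051 mg/L
Dose 4 (250 mg at t=33 h): 250·exp(−0.04077·17) = 125.000 mg/L
Dose 5 (315 mg at t=44 h): 315·exp(−0.04077·6) = 246.641 mg/L
C(50) = 56.638 + 62.187 + 67.051 + 125.000 + 246.641 = 557.517 mg/L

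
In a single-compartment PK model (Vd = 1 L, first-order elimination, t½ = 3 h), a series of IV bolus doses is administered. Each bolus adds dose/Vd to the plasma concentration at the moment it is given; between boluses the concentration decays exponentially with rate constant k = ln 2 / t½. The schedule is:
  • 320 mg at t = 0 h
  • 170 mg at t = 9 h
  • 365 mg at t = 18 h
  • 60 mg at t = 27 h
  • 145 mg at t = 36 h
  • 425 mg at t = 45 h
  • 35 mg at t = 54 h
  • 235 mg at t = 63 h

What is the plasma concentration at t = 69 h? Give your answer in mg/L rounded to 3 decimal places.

k = ln 2 / 3 = 0.23105 per h
Dose 1 (320 mg at t=0 h): 320·exp(−0.23105·69) = 0.000 mg/L
Dose 2 (170 mg at t=9 h): 170·exp(−0.23105·60) = 0.000 mg/L
Dose 3 (365 mg at t=18 h): 365·exp(−0.23105·51) = 0.003 mg/L
Dose 4 (60 mg at t=27 h): 60·exp(−0.23105·42) = 0.004 mg/L
Dose 5 (145 mg at t=36 h): 145·exp(−0.23105·33) = 0.071 mg/L
Dose 6 (425 mg at t=45 h): 425·exp(−0.23105·24) = 1.660 mg/L
Dose 7 (35 mg at t=54 h): 35·exp(−0.23105·15) = 1.094 mg/L
Dose 8 (235 mg at t=63 h): 235·exp(−0.23105·6) = 58.750 mg/L
C(69) = 0.000 + 0.000 + 0.003 + 0.004 + 0.071 + 1.660 + 1.094 + 58.750 = 61.581 mg/L

61.581 mg/L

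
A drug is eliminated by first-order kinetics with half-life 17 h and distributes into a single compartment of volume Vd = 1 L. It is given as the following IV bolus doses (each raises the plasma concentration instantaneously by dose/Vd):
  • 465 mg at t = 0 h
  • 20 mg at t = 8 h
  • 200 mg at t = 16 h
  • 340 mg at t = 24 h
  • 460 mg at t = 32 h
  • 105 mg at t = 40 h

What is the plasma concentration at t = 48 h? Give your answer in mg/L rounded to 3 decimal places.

566.988 mg/L

k = ln 2 / 17 = 0.04077 per h
Dose 1 (465 mg at t=0 h): 465·exp(−0.04077·48) = 65.688 mg/L
Dose 2 (20 mg at t=8 h): 20·exp(−0.04077·40) = 3.915 mg/L
Dose 3 (200 mg at t=16 h): 200·exp(−0.04077·32) = 54.248 mg/L
Dose 4 (340 mg at t=24 h): 340·exp(−0.04077·24) = 127.790 mg/L
Dose 5 (460 mg at t=32 h): 460·exp(−0.04077·16) = 239.572 mg/L
Dose 6 (105 mg at t=40 h): 105·exp(−0.04077·8) = 75.775 mg/L
C(48) = 65.688 + 3.915 + 54.248 + 127.790 + 239.572 + 75.775 = 566.988 mg/L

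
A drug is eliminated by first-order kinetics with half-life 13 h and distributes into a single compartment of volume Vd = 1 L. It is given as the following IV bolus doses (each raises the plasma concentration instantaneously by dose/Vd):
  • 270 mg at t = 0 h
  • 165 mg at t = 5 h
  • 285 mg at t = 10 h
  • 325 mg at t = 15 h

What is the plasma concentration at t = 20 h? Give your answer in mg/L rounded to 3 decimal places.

583.266 mg/L

k = ln 2 / 13 = 0.05332 per h
Dose 1 (270 mg at t=0 h): 270·exp(−0.05332·20) = 92.948 mg/L
Dose 2 (165 mg at t=5 h): 165·exp(−0.05332·15) = 74.155 mg/L
Dose 3 (285 mg at t=10 h): 285·exp(−0.05332·10) = 167.218 mg/L
Dose 4 (325 mg at t=15 h): 325·exp(−0.05332·5) = 248.945 mg/L
C(20) = 92.948 + 74.155 + 167.218 + 248.945 = 583.266 mg/L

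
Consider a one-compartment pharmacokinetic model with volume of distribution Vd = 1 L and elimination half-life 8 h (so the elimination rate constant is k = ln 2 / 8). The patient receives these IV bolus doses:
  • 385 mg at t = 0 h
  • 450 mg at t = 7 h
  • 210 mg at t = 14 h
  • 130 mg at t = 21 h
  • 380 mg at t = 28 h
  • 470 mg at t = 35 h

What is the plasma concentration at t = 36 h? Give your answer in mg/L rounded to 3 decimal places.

741.138 mg/L

k = ln 2 / 8 = 0.08664 per h
Dose 1 (385 mg at t=0 h): 385·exp(−0.08664·36) = 17.015 mg/L
Dose 2 (450 mg at t=7 h): 450·exp(−0.08664·29) = 36.474 mg/L
Dose 3 (210 mg at t=14 h): 210·exp(−0.08664·22) = 31.217 mg/L
Dose 4 (130 mg at t=21 h): 130·exp(−0.08664·15) = 35.442 mg/L
Dose 5 (380 mg at t=28 h): 380·exp(−0.08664·8) = 190.000 mg/L
Dose 6 (470 mg at t=35 h): 470·exp(−0.08664·1) = 430.992 mg/L
C(36) = 17.015 + 36.474 + 31.217 + 35.442 + 190.000 + 430.992 = 741.138 mg/L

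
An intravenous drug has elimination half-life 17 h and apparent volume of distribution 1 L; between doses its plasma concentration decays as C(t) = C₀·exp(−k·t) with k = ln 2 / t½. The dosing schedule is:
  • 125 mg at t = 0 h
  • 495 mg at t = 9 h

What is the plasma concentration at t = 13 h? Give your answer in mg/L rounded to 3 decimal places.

494.080 mg/L

k = ln 2 / 17 = 0.04077 per h
Dose 1 (125 mg at t=0 h): 125·exp(−0.04077·13) = 73.572 mg/L
Dose 2 (495 mg at t=9 h): 495·exp(−0.04077·4) = 420.508 mg/L
C(13) = 73.572 + 420.508 = 494.080 mg/L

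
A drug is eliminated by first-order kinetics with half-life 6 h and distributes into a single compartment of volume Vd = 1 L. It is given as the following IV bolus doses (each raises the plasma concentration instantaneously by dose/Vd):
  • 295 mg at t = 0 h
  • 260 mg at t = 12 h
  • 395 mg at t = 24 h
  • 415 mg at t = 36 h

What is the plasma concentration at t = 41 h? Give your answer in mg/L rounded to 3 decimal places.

300.039 mg/L

k = ln 2 / 6 = 0.11552 per h
Dose 1 (295 mg at t=0 h): 295·exp(−0.11552·41) = 2.587 mg/L
Dose 2 (260 mg at t=12 h): 260·exp(−0.11552·29) = 9.120 mg/L
Dose 3 (395 mg at t=24 h): 395·exp(−0.11552·17) = 55.422 mg/L
Dose 4 (415 mg at t=36 h): 415·exp(−0.11552·5) = 232.911 mg/L
C(41) = 2.587 + 9.120 + 55.422 + 232.911 = 300.039 mg/L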